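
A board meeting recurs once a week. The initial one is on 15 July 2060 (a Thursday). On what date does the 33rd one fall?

24 February 2061

The 33rd occurrence is 32 intervals after the first: 32 × 7 = 224 days after 15 July 2060.
July has 31 days — 16 days to the end of July leaves 208.
August has 31 days (177 left).
September has 30 days (147 left).
October has 31 days (116 left).
November has 30 days (86 left).
December has 31 days (55 left).
January has 31 days (24 left).
24 days into February → 24 February 2061.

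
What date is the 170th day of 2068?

2068-06-18

January has 31 days (170 − 31 = 139 remain).
February has 29 days (139 − 29 = 110 remain).
March has 31 days (110 − 31 = 79 remain).
April has 30 days (79 − 30 = 49 remain).
May has 31 days (49 − 31 = 18 remain).
18 into June → June 18.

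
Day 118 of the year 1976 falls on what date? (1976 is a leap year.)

January has 31 days (118 − 31 = 87 remain).
February has 29 days (87 − 29 = 58 remain).
March has 31 days (58 − 31 = 27 remain).
27 into April → April 27.

April 27, 1976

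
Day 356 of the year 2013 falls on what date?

Jan has 31 days (356 − 31 = 325 remain).
Feb has 28 days (325 − 28 = 297 remain).
Mar has 31 days (297 − 31 = 266 remain).
Apr has 30 days (266 − 30 = 236 remain).
May has 31 days (236 − 31 = 205 remain).
Jun has 30 days (205 − 30 = 175 remain).
Jul has 31 days (175 − 31 = 144 remain).
Aug has 31 days (144 − 31 = 113 remain).
Sep has 30 days (113 − 30 = 83 remain).
Oct has 31 days (83 − 31 = 52 remain).
Nov has 30 days (52 − 30 = 22 remain).
22 into Dec → Dec 22.

Dec 22, 2013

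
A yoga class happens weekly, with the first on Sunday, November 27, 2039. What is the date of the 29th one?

June 10, 2040

The 29th occurrence is 28 intervals after the first: 28 × 7 = 196 days after November 27, 2039.
November has 30 days — 3 days to the end of November leaves 193.
December has 31 days (162 left).
January has 31 days (131 left).
February has 29 days (102 left).
March has 31 days (71 left).
April has 30 days (41 left).
May has 31 days (10 left).
10 days into June → June 10, 2040.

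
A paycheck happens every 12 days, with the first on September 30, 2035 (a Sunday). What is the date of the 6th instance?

November 29, 2035

The 6th occurrence is 5 intervals after the first: 5 × 12 = 60 days after September 30, 2035.
September has 30 days — 0 days to the end of September leaves 60.
October has 31 days (29 left).
29 days into November → November 29, 2035.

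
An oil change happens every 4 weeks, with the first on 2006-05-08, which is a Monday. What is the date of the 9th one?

The 9th occurrence is 8 intervals after the first: 8 × 28 = 224 days after 2006-05-08.
May has 31 days — 23 days to the end of May leaves 201.
June has 30 days (171 left).
July has 31 days (140 left).
August has 31 days (109 left).
September has 30 days (79 left).
October has 31 days (48 left).
November has 30 days (18 left).
18 days into December → 2006-12-18.

2006-12-18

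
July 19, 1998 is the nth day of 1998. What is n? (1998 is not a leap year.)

Days in months before July: 31 + 28 + 31 + 30 + 31 + 30 = 181.
Plus 19 days into July → day 200.

200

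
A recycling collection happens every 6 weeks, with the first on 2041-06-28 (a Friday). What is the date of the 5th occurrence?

2041-12-13

The 5th occurrence is 4 intervals after the first: 4 × 42 = 168 days after 2041-06-28.
June has 30 days — 2 days to the end of June leaves 166.
July has 31 days (135 left).
August has 31 days (104 left).
September has 30 days (74 left).
October has 31 days (43 left).
November has 30 days (13 left).
13 days into December → 2041-12-13.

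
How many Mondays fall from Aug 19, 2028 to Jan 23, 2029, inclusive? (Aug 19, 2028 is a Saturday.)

23

Aug 19, 2028 is a Saturday; the first Monday on or after it is Aug 21, 2028 (2 days later).
From Aug 21, 2028 to Jan 23, 2029: 10 + 30 + 31 + 30 + 31 + 23 = 155 days (rest of Aug, Sep, Oct, Nov, Dec, Jan).
155 ÷ 7 = 22 full weeks with remainder 1, so 22 more Mondays after the first → 23.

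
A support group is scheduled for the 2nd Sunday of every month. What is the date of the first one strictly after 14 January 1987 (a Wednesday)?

8 February 1987

January 1987 starts on a Thursday; its first Sunday is the 4th, so the 2nd Sunday is the 11th — 11 January 1987.
That is not after 14 January 1987, so look at February 1987.
February 1987 starts on a Sunday; its first Sunday is the 1st, so the 2nd Sunday is the 8th — 8 February 1987.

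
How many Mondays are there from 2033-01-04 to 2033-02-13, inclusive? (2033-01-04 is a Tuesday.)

2033-01-04 is a Tuesday; the first Monday on or after it is 2033-01-10 (6 days later).
From 2033-01-10 to 2033-02-13: 21 + 13 = 34 days (rest of January, February).
34 ÷ 7 = 4 full weeks with remainder 6, so 4 more Mondays after the first → 5.

5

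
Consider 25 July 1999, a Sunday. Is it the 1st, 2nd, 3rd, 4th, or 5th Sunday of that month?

Day 25 falls in week ⌈25/7⌉ of the month.
Days 1–7 hold the 1st Sunday, 8–14 the 2nd, 15–21 the 3rd, 22–28 the 4th, 29–31 the 5th.
25 is in the range for the 4th.

4th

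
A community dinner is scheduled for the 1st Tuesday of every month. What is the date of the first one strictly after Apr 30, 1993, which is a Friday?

May 4, 1993

Apr 1993 starts on a Thursday, so its 1st Tuesday is Apr 6, 1993 (5 days in).
That is not after Apr 30, 1993, so look at May 1993.
May 1993 starts on a Saturday, so its 1st Tuesday is May 4, 1993 (3 days in).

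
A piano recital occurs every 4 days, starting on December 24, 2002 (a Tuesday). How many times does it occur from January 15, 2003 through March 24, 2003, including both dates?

Occurrences land 4·i days after December 24, 2002 for i = 0, 1, 2, …
January 15, 2003 is 22 days after the start; 22 ÷ 4 = 5 remainder 2; since the remainder is 2, round up to i = 6. First occurrence in the window: #7 on January 17, 2003 (6×4 = 24 days in).
March 24, 2003 is 90 days after the start; 90 ÷ 4 = 22 remainder 2. Last occurrence in the window: #23 on March 22, 2003.
Occurrences #7 through #23: 17 in total.

17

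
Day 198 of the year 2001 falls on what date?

January has 31 days (198 − 31 = 167 remain).
February has 28 days (167 − 28 = 139 remain).
March has 31 days (139 − 31 = 108 remain).
April has 30 days (108 − 30 = 78 remain).
May has 31 days (78 − 31 = 47 remain).
June has 30 days (47 − 30 = 17 remain).
17 into July → July 17.

July 17, 2001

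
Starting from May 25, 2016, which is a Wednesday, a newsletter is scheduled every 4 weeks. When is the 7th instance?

The 7th occurrence is 6 intervals after the first: 6 × 28 = 168 days after May 25, 2016.
May has 31 days — 6 days to the end of May leaves 162.
Jun has 30 days (132 left).
Jul has 31 days (101 left).
Aug has 31 days (70 left).
Sep has 30 days (40 left).
Oct has 31 days (9 left).
9 days into Nov → Nov 9, 2016.

Nov 9, 2016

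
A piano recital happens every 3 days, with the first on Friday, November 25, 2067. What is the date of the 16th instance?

January 9, 2068

The 16th occurrence is 15 intervals after the first: 15 × 3 = 45 days after November 25, 2067.
November has 30 days — 5 days to the end of November leaves 40.
December has 31 days (9 left).
9 days into January → January 9, 2068.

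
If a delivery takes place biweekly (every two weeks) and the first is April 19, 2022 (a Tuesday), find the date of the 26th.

April 4, 2023

The 26th occurrence is 25 intervals after the first: 25 × 14 = 350 days after April 19, 2022.
April has 30 days — 11 days to the end of April leaves 339.
May has 31 days (308 left).
June has 30 days (278 left).
July has 31 days (247 left).
August has 31 days (216 left).
September has 30 days (186 left).
October has 31 days (155 left).
November has 30 days (125 left).
December has 31 days (94 left).
January has 31 days (63 left).
February has 28 days (35 left).
March has 31 days (4 left).
4 days into April → April 4, 2023.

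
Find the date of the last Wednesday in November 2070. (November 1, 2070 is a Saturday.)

November 2070 begins on a Saturday, so the first Wednesday is November 5 (4 days later).
November 2070 has 30 days. Adding weeks: 5, 12, 19, 26 — the last one ≤ 30 is the 26th.

November 26, 2070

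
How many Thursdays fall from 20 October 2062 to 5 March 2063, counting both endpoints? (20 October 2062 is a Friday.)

19

20 October 2062 is a Friday; the first Thursday on or after it is 26 October 2062 (6 days later).
From 26 October 2062 to 5 March 2063: 5 + 30 + 31 + 31 + 28 + 5 = 130 days (rest of October, November, December, January, February, March).
130 ÷ 7 = 18 full weeks with remainder 4, so 18 more Thursdays after the first → 19.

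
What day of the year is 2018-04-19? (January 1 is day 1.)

Days in months before April: 31 + 28 + 31 = 90.
Plus 19 days into April → day 109.

109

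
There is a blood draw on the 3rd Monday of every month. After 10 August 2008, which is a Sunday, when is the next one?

18 August 2008

August 2008 starts on a Friday; its first Monday is the 4th, so the 3rd Monday is the 18th — 18 August 2008.
18 August 2008 is after 10 August 2008, so that is the next one.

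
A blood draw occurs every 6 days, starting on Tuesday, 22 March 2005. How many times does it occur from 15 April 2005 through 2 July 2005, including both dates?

Occurrences land 6·i days after 22 March 2005 for i = 0, 1, 2, …
15 April 2005 is 24 days after the start; 24 ÷ 6 = 4 remainder 0. First occurrence in the window: #5 on 15 April 2005 (4×6 = 24 days in).
2 July 2005 is 102 days after the start; 102 ÷ 6 = 17 remainder 0. Last occurrence in the window: #18 on 2 July 2005.
Occurrences #5 through #18: 14 in total.

14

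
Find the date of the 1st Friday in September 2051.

September 1, 2051

September 2051 begins on a Friday, so the first Friday is September 1.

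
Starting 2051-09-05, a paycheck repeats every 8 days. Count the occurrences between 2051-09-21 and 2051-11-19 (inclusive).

Occurrences land 8·i days after 2051-09-05 for i = 0, 1, 2, …
2051-09-21 is 16 days after the start; 16 ÷ 8 = 2 remainder 0. First occurrence in the window: #3 on 2051-09-21 (2×8 = 16 days in).
2051-11-19 is 75 days after the start; 75 ÷ 8 = 9 remainder 3. Last occurrence in the window: #10 on 2051-11-16.
Occurrences #3 through #10: 8 in total.

8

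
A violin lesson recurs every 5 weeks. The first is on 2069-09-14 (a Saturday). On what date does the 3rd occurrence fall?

2069-11-23

The 3rd occurrence is 2 intervals after the first: 2 × 35 = 70 days after 2069-09-14.
September has 30 days — 16 days to the end of September leaves 54.
October has 31 days (23 left).
23 days into November → 2069-11-23.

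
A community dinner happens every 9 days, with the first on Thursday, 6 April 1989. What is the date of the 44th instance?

The 44th occurrence is 43 intervals after the first: 43 × 9 = 387 days after 6 April 1989.
April has 30 days — 24 days to the end of April leaves 363.
May has 31 days (332 left).
June has 30 days (302 left).
July has 31 days (271 left).
August has 31 days (240 left).
September has 30 days (210 left).
October has 31 days (179 left).
November has 30 days (149 left).
December has 31 days (118 left).
January has 31 days (87 left).
February has 28 days (59 left).
March has 31 days (28 left).
28 days into April → 28 April 1990.

28 April 1990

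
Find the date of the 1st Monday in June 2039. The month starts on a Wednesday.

2039-06-06

June 2039 begins on a Wednesday, so the first Monday is June 6 (5 days later).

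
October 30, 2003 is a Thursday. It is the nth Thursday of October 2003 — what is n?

5th

Day 30 falls in week ⌈30/7⌉ of the month.
Days 1–7 hold the 1st Thursday, 8–14 the 2nd, 15–21 the 3rd, 22–28 the 4th, 29–31 the 5th.
30 is in the range for the 5th.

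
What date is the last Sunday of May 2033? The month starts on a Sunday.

May 29, 2033

May 2033 begins on a Sunday, so the first Sunday is May 1.
May 2033 has 31 days. Adding weeks: 1, 8, 15, 22, 29 — the last one ≤ 31 is the 29th.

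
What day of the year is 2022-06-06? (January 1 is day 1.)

Days in months before June: 31 + 28 + 31 + 30 + 31 = 151.
Plus 6 days into June → day 157.

157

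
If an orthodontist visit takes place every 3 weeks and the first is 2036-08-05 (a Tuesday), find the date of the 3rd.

The 3rd occurrence is 2 intervals after the first: 2 × 21 = 42 days after 2036-08-05.
August has 31 days — 26 days to the end of August leaves 16.
16 days into September → 2036-09-16.

2036-09-16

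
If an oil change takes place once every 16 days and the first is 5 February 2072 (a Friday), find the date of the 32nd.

15 June 2073

The 32nd occurrence is 31 intervals after the first: 31 × 16 = 496 days after 5 February 2072.
February has 29 days — 24 days to the end of February leaves 472.
From end of February to end of 2072 is 306 days (166 left).
January has 31 days (135 left).
February has 28 days (107 left).
March has 31 days (76 left).
April has 30 days (46 left).
May has 31 days (15 left).
15 days into June → 15 June 2073.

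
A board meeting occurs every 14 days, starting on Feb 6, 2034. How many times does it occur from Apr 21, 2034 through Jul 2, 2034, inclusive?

Occurrences land 14·i days after Feb 6, 2034 for i = 0, 1, 2, …
Apr 21, 2034 is 74 days after the start; 74 ÷ 14 = 5 remainder 4; since the remainder is 4, round up to i = 6. First occurrence in the window: #7 on May 1, 2034 (6×14 = 84 days in).
Jul 2, 2034 is 146 days after the start; 146 ÷ 14 = 10 remainder 6. Last occurrence in the window: #11 on Jun 26, 2034.
Occurrences #7 through #11: 5 in total.

5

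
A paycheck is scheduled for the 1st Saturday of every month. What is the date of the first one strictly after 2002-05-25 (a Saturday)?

May 2002 starts on a Wednesday, so its 1st Saturday is 2002-05-04 (3 days in).
That is not after 2002-05-25, so look at June 2002.
June 2002 starts on a Saturday, so its 1st Saturday is 2002-06-01.

2002-06-01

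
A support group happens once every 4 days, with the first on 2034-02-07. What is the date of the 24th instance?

2034-05-10

The 24th occurrence is 23 intervals after the first: 23 × 4 = 92 days after 2034-02-07.
February has 28 days — 21 days to the end of February leaves 71.
March has 31 days (40 left).
April has 30 days (10 left).
10 days into May → 2034-05-10.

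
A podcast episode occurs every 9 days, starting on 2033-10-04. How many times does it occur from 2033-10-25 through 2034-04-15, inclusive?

Occurrences land 9·i days after 2033-10-04 for i = 0, 1, 2, …
2033-10-25 is 21 days after the start; 21 ÷ 9 = 2 remainder 3; since the remainder is 3, round up to i = 3. First occurrence in the window: #4 on 2033-10-31 (3×9 = 27 days in).
2034-04-15 is 193 days after the start; 193 ÷ 9 = 21 remainder 4. Last occurrence in the window: #22 on 2034-04-11.
Occurrences #4 through #22: 19 in total.

19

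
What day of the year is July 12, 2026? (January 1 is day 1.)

193

Days in months before July: 31 + 28 + 31 + 30 + 31 + 30 = 181.
Plus 12 days into July → day 193.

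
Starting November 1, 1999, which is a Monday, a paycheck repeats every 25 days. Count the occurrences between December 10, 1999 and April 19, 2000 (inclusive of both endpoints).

5

Occurrences land 25·i days after November 1, 1999 for i = 0, 1, 2, …
December 10, 1999 is 39 days after the start; 39 ÷ 25 = 1 remainder 14; since the remainder is 14, round up to i = 2. First occurrence in the window: #3 on December 21, 1999 (2×25 = 50 days in).
April 19, 2000 is 170 days after the start; 170 ÷ 25 = 6 remainder 20. Last occurrence in the window: #7 on March 30, 2000.
Occurrences #3 through #7: 5 in total.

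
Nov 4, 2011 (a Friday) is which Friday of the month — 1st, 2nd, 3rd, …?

1st

Day 4 falls in week ⌈4/7⌉ of the month.
Days 1–7 hold the 1st Friday, 8–14 the 2nd, 15–21 the 3rd, 22–28 the 4th, 29–31 the 5th.
4 is in the range for the 1st.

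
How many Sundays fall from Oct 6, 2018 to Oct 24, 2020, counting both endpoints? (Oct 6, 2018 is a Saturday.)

107

Oct 6, 2018 is a Saturday; the first Sunday on or after it is Oct 7, 2018 (1 day later).
From Oct 7, 2018 to Oct 24, 2020: 85 + 365 + 298 = 748 days (rest of 2018, 2019, to Oct 24, 2020 in 2020).
748 ÷ 7 = 106 full weeks with remainder 6, so 106 more Sundays after the first → 107.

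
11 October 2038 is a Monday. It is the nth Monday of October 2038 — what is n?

Day 11 falls in week ⌈11/7⌉ of the month.
Days 1–7 hold the 1st Monday, 8–14 the 2nd, 15–21 the 3rd, 22–28 the 4th, 29–31 the 5th.
11 is in the range for the 2nd.

2nd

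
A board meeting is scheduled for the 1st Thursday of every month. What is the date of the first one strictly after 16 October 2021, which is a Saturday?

October 2021 starts on a Friday, so its 1st Thursday is 7 October 2021 (6 days in).
That is not after 16 October 2021, so look at November 2021.
November 2021 starts on a Monday, so its 1st Thursday is 4 November 2021 (3 days in).

4 November 2021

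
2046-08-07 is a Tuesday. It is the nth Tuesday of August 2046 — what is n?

Day 7 falls in week ⌈7/7⌉ of the month.
Days 1–7 hold the 1st Tuesday, 8–14 the 2nd, 15–21 the 3rd, 22–28 the 4th, 29–31 the 5th.
7 is in the range for the 1st.

1st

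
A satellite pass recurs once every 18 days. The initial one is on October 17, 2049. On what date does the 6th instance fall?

The 6th occurrence is 5 intervals after the first: 5 × 18 = 90 days after October 17, 2049.
October has 31 days — 14 days to the end of October leaves 76.
November has 30 days (46 left).
December has 31 days (15 left).
15 days into January → January 15, 2050.

January 15, 2050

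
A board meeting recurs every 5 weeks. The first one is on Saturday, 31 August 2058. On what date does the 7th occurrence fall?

The 7th occurrence is 6 intervals after the first: 6 × 35 = 210 days after 31 August 2058.
August has 31 days — 0 days to the end of August leaves 210.
September has 30 days (180 left).
October has 31 days (149 left).
November has 30 days (119 left).
December has 31 days (88 left).
January has 31 days (57 left).
February has 28 days (29 left).
29 days into March → 29 March 2059.

29 March 2059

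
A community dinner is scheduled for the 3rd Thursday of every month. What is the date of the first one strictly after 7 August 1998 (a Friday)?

20 August 1998

August 1998 starts on a Saturday; its first Thursday is the 6th, so the 3rd Thursday is the 20th — 20 August 1998.
20 August 1998 is after 7 August 1998, so that is the next one.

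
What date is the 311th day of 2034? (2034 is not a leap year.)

January has 31 days (311 − 31 = 280 remain).
February has 28 days (280 − 28 = 252 remain).
March has 31 days (252 − 31 = 221 remain).
April has 30 days (221 − 30 = 191 remain).
May has 31 days (191 − 31 = 160 remain).
June has 30 days (160 − 30 = 130 remain).
July has 31 days (130 − 31 = 99 remain).
August has 31 days (99 − 31 = 68 remain).
September has 30 days (68 − 30 = 38 remain).
October has 31 days (38 − 31 = 7 remain).
7 into November → November 7.

2034-11-07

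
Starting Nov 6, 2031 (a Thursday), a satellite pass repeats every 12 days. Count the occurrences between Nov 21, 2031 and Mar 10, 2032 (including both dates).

Occurrences land 12·i days after Nov 6, 2031 for i = 0, 1, 2, …
Nov 21, 2031 is 15 days after the start; 15 ÷ 12 = 1 remainder 3; since the remainder is 3, round up to i = 2. First occurrence in the window: #3 on Nov 30, 2031 (2×12 = 24 days in).
Mar 10, 2032 is 125 days after the start; 125 ÷ 12 = 10 remainder 5. Last occurrence in the window: #11 on Mar 5, 2032.
Occurrences #3 through #11: 9 in total.

9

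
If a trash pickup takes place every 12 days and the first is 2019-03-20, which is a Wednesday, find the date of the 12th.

The 12th occurrence is 11 intervals after the first: 11 × 12 = 132 days after 2019-03-20.
March has 31 days — 11 days to the end of March leaves 121.
April has 30 days (91 left).
May has 31 days (60 left).
June has 30 days (30 left).
30 days into July → 2019-07-30.

2019-07-30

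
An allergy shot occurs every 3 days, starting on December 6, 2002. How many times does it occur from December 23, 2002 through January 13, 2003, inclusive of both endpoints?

Occurrences land 3·i days after December 6, 2002 for i = 0, 1, 2, …
December 23, 2002 is 17 days after the start; 17 ÷ 3 = 5 remainder 2; since the remainder is 2, round up to i = 6. First occurrence in the window: #7 on December 24, 2002 (6×3 = 18 days in).
January 13, 2003 is 38 days after the start; 38 ÷ 3 = 12 remainder 2. Last occurrence in the window: #13 on January 11, 2003.
Occurrences #7 through #13: 7 in total.

7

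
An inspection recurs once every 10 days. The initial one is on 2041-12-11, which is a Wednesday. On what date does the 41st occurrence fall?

The 41st occurrence is 40 intervals after the first: 40 × 10 = 400 days after 2041-12-11.
December has 31 days — 20 days to the end of December leaves 380.
January has 31 days (349 left).
February has 28 days (321 left).
March has 31 days (290 left).
April has 30 days (260 left).
May has 31 days (229 left).
June has 30 days (199 left).
July has 31 days (168 left).
August has 31 days (137 left).
September has 30 days (107 left).
October has 31 days (76 left).
November has 30 days (46 left).
December has 31 days (15 left).
15 days into January → 2043-01-15.

2043-01-15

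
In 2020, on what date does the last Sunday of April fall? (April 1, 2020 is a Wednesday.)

2020-04-26

April 2020 begins on a Wednesday, so the first Sunday is April 5 (4 days later).
April 2020 has 30 days. Adding weeks: 5, 12, 19, 26 — the last one ≤ 30 is the 26th.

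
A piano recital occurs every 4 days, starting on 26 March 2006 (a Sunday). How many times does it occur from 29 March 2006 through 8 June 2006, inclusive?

Occurrences land 4·i days after 26 March 2006 for i = 0, 1, 2, …
29 March 2006 is 3 days after the start; 3 ÷ 4 = 0 remainder 3; since the remainder is 3, round up to i = 1. First occurrence in the window: #2 on 30 March 2006 (1×4 = 4 days in).
8 June 2006 is 74 days after the start; 74 ÷ 4 = 18 remainder 2. Last occurrence in the window: #19 on 6 June 2006.
Occurrences #2 through #19: 18 in total.

18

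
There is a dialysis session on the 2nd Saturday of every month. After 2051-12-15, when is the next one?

December 2051 starts on a Friday; its first Saturday is the 2nd, so the 2nd Saturday is the 9th — 2051-12-09.
That is not after 2051-12-15, so look at January 2052.
January 2052 starts on a Monday; its first Saturday is the 6th, so the 2nd Saturday is the 13th — 2052-01-13.

2052-01-13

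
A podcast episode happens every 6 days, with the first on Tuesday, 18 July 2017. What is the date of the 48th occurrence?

The 48th occurrence is 47 intervals after the first: 47 × 6 = 282 days after 18 July 2017.
July has 31 days — 13 days to the end of July leaves 269.
August has 31 days (238 left).
September has 30 days (208 left).
October has 31 days (177 left).
November has 30 days (147 left).
December has 31 days (116 left).
January has 31 days (85 left).
February has 28 days (57 left).
March has 31 days (26 left).
26 days into April → 26 April 2018.

26 April 2018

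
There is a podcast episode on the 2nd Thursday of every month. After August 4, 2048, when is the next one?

August 2048 starts on a Saturday; its first Thursday is the 6th, so the 2nd Thursday is the 13th — August 13, 2048.
August 13, 2048 is after August 4, 2048, so that is the next one.

August 13, 2048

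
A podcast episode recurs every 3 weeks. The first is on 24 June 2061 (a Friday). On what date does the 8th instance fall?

The 8th occurrence is 7 intervals after the first: 7 × 21 = 147 days after 24 June 2061.
June has 30 days — 6 days to the end of June leaves 141.
July has 31 days (110 left).
August has 31 days (79 left).
September has 30 days (49 left).
October has 31 days (18 left).
18 days into November → 18 November 2061.

18 November 2061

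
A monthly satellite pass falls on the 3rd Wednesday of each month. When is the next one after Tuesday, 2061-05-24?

2061-06-15

May 2061 starts on a Sunday; its first Wednesday is the 4th, so the 3rd Wednesday is the 18th — 2061-05-18.
That is not after 2061-05-24, so look at June 2061.
June 2061 starts on a Wednesday; its first Wednesday is the 1st, so the 3rd Wednesday is the 15th — 2061-06-15.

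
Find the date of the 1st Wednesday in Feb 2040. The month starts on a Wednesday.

Feb 2040 begins on a Wednesday, so the first Wednesday is Feb 1.

Feb 1, 2040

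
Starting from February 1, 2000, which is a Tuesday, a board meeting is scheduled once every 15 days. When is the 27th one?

The 27th occurrence is 26 intervals after the first: 26 × 15 = 390 days after February 1, 2000.
February has 29 days — 28 days to the end of February leaves 362.
March has 31 days (331 left).
April has 30 days (301 left).
May has 31 days (270 left).
June has 30 days (240 left).
July has 31 days (209 left).
August has 31 days (178 left).
September has 30 days (148 left).
October has 31 days (117 left).
November has 30 days (87 left).
December has 31 days (56 left).
January has 31 days (25 left).
25 days into February → February 25, 2001.

February 25, 2001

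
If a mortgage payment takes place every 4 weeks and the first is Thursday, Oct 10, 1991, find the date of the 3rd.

Dec 5, 1991

The 3rd occurrence is 2 intervals after the first: 2 × 28 = 56 days after Oct 10, 1991.
Oct has 31 days — 21 days to the end of Oct leaves 35.
Nov has 30 days (5 left).
5 days into Dec → Dec 5, 1991.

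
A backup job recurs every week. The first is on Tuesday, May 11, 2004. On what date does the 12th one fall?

Jul 27, 2004

The 12th occurrence is 11 intervals after the first: 11 × 7 = 77 days after May 11, 2004.
May has 31 days — 20 days to the end of May leaves 57.
Jun has 30 days (27 left).
27 days into Jul → Jul 27, 2004.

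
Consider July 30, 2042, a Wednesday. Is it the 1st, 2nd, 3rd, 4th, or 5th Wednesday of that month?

Day 30 falls in week ⌈30/7⌉ of the month.
Days 1–7 hold the 1st Wednesday, 8–14 the 2nd, 15–21 the 3rd, 22–28 the 4th, 29–31 the 5th.
30 is in the range for the 5th.

5th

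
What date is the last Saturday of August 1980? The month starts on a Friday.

August 30, 1980

August 1980 begins on a Friday, so the first Saturday is August 2 (1 day later).
August 1980 has 31 days. Adding weeks: 2, 9, 16, 23, 30 — the last one ≤ 31 is the 30th.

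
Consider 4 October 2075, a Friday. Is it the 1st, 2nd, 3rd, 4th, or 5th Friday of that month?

1st

Day 4 falls in week ⌈4/7⌉ of the month.
Days 1–7 hold the 1st Friday, 8–14 the 2nd, 15–21 the 3rd, 22–28 the 4th, 29–31 the 5th.
4 is in the range for the 1st.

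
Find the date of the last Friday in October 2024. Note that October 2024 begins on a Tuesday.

October 2024 begins on a Tuesday, so the first Friday is October 4 (3 days later).
October 2024 has 31 days. Adding weeks: 4, 11, 18, 25 — the last one ≤ 31 is the 25th.

2024-10-25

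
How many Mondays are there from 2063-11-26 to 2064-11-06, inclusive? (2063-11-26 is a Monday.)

50

2063-11-26 is a Monday; the first Monday on or after it is 2063-11-26.
From 2063-11-26 to 2064-11-06: 35 + 311 = 346 days (rest of 2063, to 2064-11-06 in 2064).
346 ÷ 7 = 49 full weeks with remainder 3, so 49 more Mondays after the first → 50.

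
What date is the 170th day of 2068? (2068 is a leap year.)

Jun 18, 2068

Jan has 31 days (170 − 31 = 139 remain).
Feb has 29 days (139 − 29 = 110 remain).
Mar has 31 days (110 − 31 = 79 remain).
Apr has 30 days (79 − 30 = 49 remain).
May has 31 days (49 − 31 = 18 remain).
18 into Jun → Jun 18.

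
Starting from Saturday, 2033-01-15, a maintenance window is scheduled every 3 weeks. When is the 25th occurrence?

2034-06-03

The 25th occurrence is 24 intervals after the first: 24 × 21 = 504 days after 2033-01-15.
January has 31 days — 16 days to the end of January leaves 488.
From end of January to end of 2033 is 334 days (154 left).
January has 31 days (123 left).
February has 28 days (95 left).
March has 31 days (64 left).
April has 30 days (34 left).
May has 31 days (3 left).
3 days into June → 2034-06-03.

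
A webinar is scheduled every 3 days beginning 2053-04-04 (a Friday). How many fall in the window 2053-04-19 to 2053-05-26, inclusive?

Occurrences land 3·i days after 2053-04-04 for i = 0, 1, 2, …
2053-04-19 is 15 days after the start; 15 ÷ 3 = 5 remainder 0. First occurrence in the window: #6 on 2053-04-19 (5×3 = 15 days in).
2053-05-26 is 52 days after the start; 52 ÷ 3 = 17 remainder 1. Last occurrence in the window: #18 on 2053-05-25.
Occurrences #6 through #18: 13 in total.

13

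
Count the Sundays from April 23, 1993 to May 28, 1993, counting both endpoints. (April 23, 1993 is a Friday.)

April 23, 1993 is a Friday; the first Sunday on or after it is April 25, 1993 (2 days later).
From April 25, 1993 to May 28, 1993: 5 + 28 = 33 days (rest of April, May).
33 ÷ 7 = 4 full weeks with remainder 5, so 4 more Sundays after the first → 5.

5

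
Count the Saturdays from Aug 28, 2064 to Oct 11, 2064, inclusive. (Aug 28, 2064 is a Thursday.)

7

Aug 28, 2064 is a Thursday; the first Saturday on or after it is Aug 30, 2064 (2 days later).
From Aug 30, 2064 to Oct 11, 2064: 1 + 30 + 11 = 42 days (rest of Aug, Sep, Oct).
42 ÷ 7 = 6 full weeks with remainder 0, so 6 more Saturdays after the first → 7.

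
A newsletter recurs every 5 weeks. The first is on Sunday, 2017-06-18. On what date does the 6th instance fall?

The 6th occurrence is 5 intervals after the first: 5 × 35 = 175 days after 2017-06-18.
June has 30 days — 12 days to the end of June leaves 163.
July has 31 days (132 left).
August has 31 days (101 left).
September has 30 days (71 left).
October has 31 days (40 left).
November has 30 days (10 left).
10 days into December → 2017-12-10.

2017-12-10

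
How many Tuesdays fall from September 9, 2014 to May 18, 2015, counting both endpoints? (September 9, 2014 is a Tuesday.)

36

September 9, 2014 is a Tuesday; the first Tuesday on or after it is September 9, 2014.
From September 9, 2014 to May 18, 2015: 21 + 31 + 30 + 31 + 31 + 28 + 31 + 30 + 18 = 251 days (rest of September, October, November, December, January, February, March, April, May).
251 ÷ 7 = 35 full weeks with remainder 6, so 35 more Tuesdays after the first → 36.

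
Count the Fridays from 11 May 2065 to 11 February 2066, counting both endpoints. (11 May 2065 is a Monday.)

11 May 2065 is a Monday; the first Friday on or after it is 15 May 2065 (4 days later).
From 15 May 2065 to 11 February 2066: 16 + 30 + 31 + 31 + 30 + 31 + 30 + 31 + 31 + 11 = 272 days (rest of May, June, July, August, September, October, November, December, January, February).
272 ÷ 7 = 38 full weeks with remainder 6, so 38 more Fridays after the first → 39.

39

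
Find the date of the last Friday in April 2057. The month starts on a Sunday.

27 April 2057

April 2057 begins on a Sunday, so the first Friday is April 6 (5 days later).
April 2057 has 30 days. Adding weeks: 6, 13, 20, 27 — the last one ≤ 30 is the 27th.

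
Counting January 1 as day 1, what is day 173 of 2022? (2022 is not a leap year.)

January has 31 days (173 − 31 = 142 remain).
February has 28 days (142 − 28 = 114 remain).
March has 31 days (114 − 31 = 83 remain).
April has 30 days (83 − 30 = 53 remain).
May has 31 days (53 − 31 = 22 remain).
22 into June → June 22.

2022-06-22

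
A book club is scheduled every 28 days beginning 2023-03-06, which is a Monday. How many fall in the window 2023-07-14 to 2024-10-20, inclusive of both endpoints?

17

Occurrences land 28·i days after 2023-03-06 for i = 0, 1, 2, …
2023-07-14 is 130 days after the start; 130 ÷ 28 = 4 remainder 18; since the remainder is 18, round up to i = 5. First occurrence in the window: #6 on 2023-07-24 (5×28 = 140 days in).
2024-10-20 is 594 days after the start; 594 ÷ 28 = 21 remainder 6. Last occurrence in the window: #22 on 2024-10-14.
Occurrences #6 through #22: 17 in total.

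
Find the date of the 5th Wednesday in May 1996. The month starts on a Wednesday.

May 1996 begins on a Wednesday, so the first Wednesday is May 1.
The 5th Wednesday is 4 weeks later: 1 + 28 = 29.

1996-05-29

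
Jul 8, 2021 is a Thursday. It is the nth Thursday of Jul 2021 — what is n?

2nd

Day 8 falls in week ⌈8/7⌉ of the month.
Days 1–7 hold the 1st Thursday, 8–14 the 2nd, 15–21 the 3rd, 22–28 the 4th, 29–31 the 5th.
8 is in the range for the 2nd.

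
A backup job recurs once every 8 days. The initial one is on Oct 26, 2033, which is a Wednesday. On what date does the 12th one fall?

The 12th occurrence is 11 intervals after the first: 11 × 8 = 88 days after Oct 26, 2033.
Oct has 31 days — 5 days to the end of Oct leaves 83.
Nov has 30 days (53 left).
Dec has 31 days (22 left).
22 days into Jan → Jan 22, 2034.

Jan 22, 2034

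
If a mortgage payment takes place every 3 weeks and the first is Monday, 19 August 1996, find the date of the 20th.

22 September 1997

The 20th occurrence is 19 intervals after the first: 19 × 21 = 399 days after 19 August 1996.
August has 31 days — 12 days to the end of August leaves 387.
September has 30 days (357 left).
October has 31 days (326 left).
November has 30 days (296 left).
December has 31 days (265 left).
January has 31 days (234 left).
February has 28 days (206 left).
March has 31 days (175 left).
April has 30 days (145 left).
May has 31 days (114 left).
June has 30 days (84 left).
July has 31 days (53 left).
August has 31 days (22 left).
22 days into September → 22 September 1997.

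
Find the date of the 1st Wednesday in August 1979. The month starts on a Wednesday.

1979-08-01

August 1979 begins on a Wednesday, so the first Wednesday is August 1.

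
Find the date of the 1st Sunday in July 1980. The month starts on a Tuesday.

6 July 1980

July 1980 begins on a Tuesday, so the first Sunday is July 6 (5 days later).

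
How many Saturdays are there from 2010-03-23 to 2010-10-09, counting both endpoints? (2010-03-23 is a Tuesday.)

29

2010-03-23 is a Tuesday; the first Saturday on or after it is 2010-03-27 (4 days later).
From 2010-03-27 to 2010-10-09: 4 + 30 + 31 + 30 + 31 + 31 + 30 + 9 = 196 days (rest of March, April, May, June, July, August, September, October).
196 ÷ 7 = 28 full weeks with remainder 0, so 28 more Saturdays after the first → 29.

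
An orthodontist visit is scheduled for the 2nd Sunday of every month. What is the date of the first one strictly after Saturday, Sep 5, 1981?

Sep 13, 1981

Sep 1981 starts on a Tuesday; its first Sunday is the 6th, so the 2nd Sunday is the 13th — Sep 13, 1981.
Sep 13, 1981 is after Sep 5, 1981, so that is the next one.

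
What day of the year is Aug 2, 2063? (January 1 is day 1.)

Days in months before Aug: 31 + 28 + 31 + 30 + 31 + 30 + 31 = 212.
Plus 2 days into Aug → day 214.

214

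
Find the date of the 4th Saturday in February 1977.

February 1977 begins on a Tuesday, so the first Saturday is February 5 (4 days later).
The 4th Saturday is 3 weeks later: 5 + 21 = 26.

February 26, 1977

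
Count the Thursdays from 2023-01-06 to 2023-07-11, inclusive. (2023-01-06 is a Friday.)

2023-01-06 is a Friday; the first Thursday on or after it is 2023-01-12 (6 days later).
From 2023-01-12 to 2023-07-11: 19 + 28 + 31 + 30 + 31 + 30 + 11 = 180 days (rest of January, February, March, April, May, June, July).
180 ÷ 7 = 25 full weeks with remainder 5, so 25 more Thursdays after the first → 26.

26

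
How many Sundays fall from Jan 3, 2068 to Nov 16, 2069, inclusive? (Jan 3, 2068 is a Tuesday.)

Jan 3, 2068 is a Tuesday; the first Sunday on or after it is Jan 8, 2068 (5 days later).
From Jan 8, 2068 to Nov 16, 2069: 358 + 320 = 678 days (rest of 2068, to Nov 16, 2069 in 2069).
678 ÷ 7 = 96 full weeks with remainder 6, so 96 more Sundays after the first → 97.

97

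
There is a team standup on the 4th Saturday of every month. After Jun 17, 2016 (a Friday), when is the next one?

Jun 25, 2016

Jun 2016 starts on a Wednesday; its first Saturday is the 4th, so the 4th Saturday is the 25th — Jun 25, 2016.
Jun 25, 2016 is after Jun 17, 2016, so that is the next one.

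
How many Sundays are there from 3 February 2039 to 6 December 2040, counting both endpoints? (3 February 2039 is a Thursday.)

3 February 2039 is a Thursday; the first Sunday on or after it is 6 February 2039 (3 days later).
From 6 February 2039 to 6 December 2040: 328 + 341 = 669 days (rest of 2039, to 6 December 2040 in 2040).
669 ÷ 7 = 95 full weeks with remainder 4, so 95 more Sundays after the first → 96.

96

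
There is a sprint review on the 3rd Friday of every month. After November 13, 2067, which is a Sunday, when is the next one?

November 2067 starts on a Tuesday; its first Friday is the 4th, so the 3rd Friday is the 18th — November 18, 2067.
November 18, 2067 is after November 13, 2067, so that is the next one.

November 18, 2067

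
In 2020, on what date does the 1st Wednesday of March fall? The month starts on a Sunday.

4 March 2020

March 2020 begins on a Sunday, so the first Wednesday is March 4 (3 days later).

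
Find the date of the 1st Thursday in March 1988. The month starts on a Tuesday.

1988-03-03

March 1988 begins on a Tuesday, so the first Thursday is March 3 (2 days later).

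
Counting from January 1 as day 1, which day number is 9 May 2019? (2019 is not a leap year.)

129

Days in months before May: 31 + 28 + 31 + 30 = 120.
Plus 9 days into May → day 129.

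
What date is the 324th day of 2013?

January has 31 days (324 − 31 = 293 remain).
February has 28 days (293 − 28 = 265 remain).
March has 31 days (265 − 31 = 234 remain).
April has 30 days (234 − 30 = 204 remain).
May has 31 days (204 − 31 = 173 remain).
June has 30 days (173 − 30 = 143 remain).
July has 31 days (143 − 31 = 112 remain).
August has 31 days (112 − 31 = 81 remain).
September has 30 days (81 − 30 = 51 remain).
October has 31 days (51 − 31 = 20 remain).
20 into November → November 20.

20 November 2013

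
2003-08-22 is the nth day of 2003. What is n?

Days in months before August: 31 + 28 + 31 + 30 + 31 + 30 + 31 = 212.
Plus 22 days into August → day 234.

234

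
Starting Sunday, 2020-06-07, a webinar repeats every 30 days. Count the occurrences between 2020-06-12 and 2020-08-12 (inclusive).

2

Occurrences land 30·i days after 2020-06-07 for i = 0, 1, 2, …
2020-06-12 is 5 days after the start; 5 ÷ 30 = 0 remainder 5; since the remainder is 5, round up to i = 1. First occurrence in the window: #2 on 2020-07-07 (1×30 = 30 days in).
2020-08-12 is 66 days after the start; 66 ÷ 30 = 2 remainder 6. Last occurrence in the window: #3 on 2020-08-06.
Occurrences #2 through #3: 2 in total.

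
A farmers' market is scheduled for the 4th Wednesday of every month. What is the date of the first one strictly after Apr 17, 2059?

Apr 23, 2059

Apr 2059 starts on a Tuesday; its first Wednesday is the 2nd, so the 4th Wednesday is the 23rd — Apr 23, 2059.
Apr 23, 2059 is after Apr 17, 2059, so that is the next one.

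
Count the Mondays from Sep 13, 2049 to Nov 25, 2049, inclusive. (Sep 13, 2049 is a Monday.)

Sep 13, 2049 is a Monday; the first Monday on or after it is Sep 13, 2049.
From Sep 13, 2049 to Nov 25, 2049: 17 + 31 + 25 = 73 days (rest of Sep, Oct, Nov).
73 ÷ 7 = 10 full weeks with remainder 3, so 10 more Mondays after the first → 11.

11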